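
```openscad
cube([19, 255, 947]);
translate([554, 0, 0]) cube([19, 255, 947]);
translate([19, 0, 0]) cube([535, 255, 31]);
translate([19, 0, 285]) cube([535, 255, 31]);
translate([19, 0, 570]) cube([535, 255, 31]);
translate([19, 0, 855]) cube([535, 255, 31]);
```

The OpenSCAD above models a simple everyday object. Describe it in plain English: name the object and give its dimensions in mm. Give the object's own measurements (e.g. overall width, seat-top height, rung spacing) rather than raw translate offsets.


An open bookshelf. Two side panels, each 19 mm thick, 255 mm deep and 947 mm tall, stand 573 mm apart (outside-to-outside). Between them sit 4 shelves, each 31 mm thick and 255 mm deep, spanning the full gap between the sides. The bottom shelf rests on the floor (its underside at z = 0) and the clear gap between one shelf's top and the next shelf's underside is 254 mm.


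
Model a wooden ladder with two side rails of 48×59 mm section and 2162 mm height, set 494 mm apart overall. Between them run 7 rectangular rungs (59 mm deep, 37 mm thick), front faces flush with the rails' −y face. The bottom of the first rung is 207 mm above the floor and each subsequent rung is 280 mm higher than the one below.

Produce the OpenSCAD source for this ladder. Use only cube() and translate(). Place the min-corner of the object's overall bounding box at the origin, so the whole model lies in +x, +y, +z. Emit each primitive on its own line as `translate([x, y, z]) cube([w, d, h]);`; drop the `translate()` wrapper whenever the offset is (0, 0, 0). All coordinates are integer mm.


// rung span = 494 - 2*48 = 398
// rung[k] z = 207 + k*280
cube([48, 59, 2162]);
translate([446, 0, 0]) cube([48, 59, 2162]);
translate([48, 0, 207]) cube([398, 59, 37]);
translate([48, 0, 487]) cube([398, 59, 37]);
translate([48, 0, 767]) cube([398, 59, 37]);
translate([48, 0, 1047]) cube([398, 59, 37]);
translate([48, 0, 1327]) cube([398, 59, 37]);
translate([48, 0, 1607]) cube([398, 59, 37]);
translate([48, 0, 1887]) cube([398, 59, 37]);


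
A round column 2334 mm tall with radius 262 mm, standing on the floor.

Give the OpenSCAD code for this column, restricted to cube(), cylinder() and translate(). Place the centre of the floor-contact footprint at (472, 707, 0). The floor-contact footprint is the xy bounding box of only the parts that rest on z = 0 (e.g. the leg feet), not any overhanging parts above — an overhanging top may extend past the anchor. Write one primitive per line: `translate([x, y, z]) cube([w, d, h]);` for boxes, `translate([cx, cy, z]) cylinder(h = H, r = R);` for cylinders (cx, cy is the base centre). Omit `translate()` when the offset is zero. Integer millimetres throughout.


translate([472, 707, 0]) cylinder(h = 2334, r = 262);


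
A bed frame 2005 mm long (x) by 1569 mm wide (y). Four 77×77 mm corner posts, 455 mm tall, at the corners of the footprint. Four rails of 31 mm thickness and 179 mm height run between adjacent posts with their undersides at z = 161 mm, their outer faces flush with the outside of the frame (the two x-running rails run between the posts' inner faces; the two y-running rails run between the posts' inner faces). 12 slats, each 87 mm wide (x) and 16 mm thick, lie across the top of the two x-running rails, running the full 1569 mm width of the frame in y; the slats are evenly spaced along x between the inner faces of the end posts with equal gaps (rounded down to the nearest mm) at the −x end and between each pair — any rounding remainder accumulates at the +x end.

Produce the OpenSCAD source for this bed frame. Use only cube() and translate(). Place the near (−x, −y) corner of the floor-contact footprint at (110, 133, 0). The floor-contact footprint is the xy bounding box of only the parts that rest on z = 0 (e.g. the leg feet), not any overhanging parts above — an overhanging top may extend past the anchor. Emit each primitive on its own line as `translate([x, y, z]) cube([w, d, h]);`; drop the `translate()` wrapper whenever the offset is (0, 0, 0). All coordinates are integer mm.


// slat z = rail_z + rail_h = 161 + 179 = 340
// slat gap = ⌊(1851 − 12·87) / 13⌋ = 62
translate([110, 133, 0]) cube([77, 77, 455]);
translate([110, 1625, 0]) cube([77, 77, 455]);
translate([2038, 133, 0]) cube([77, 77, 455]);
translate([2038, 1625, 0]) cube([77, 77, 455]);
translate([187, 133, 161]) cube([1851, 31, 179]);
translate([187, 1671, 161]) cube([1851, 31, 179]);
translate([110, 210, 161]) cube([31, 1415, 179]);
translate([2084, 210, 161]) cube([31, 1415, 179]);
translate([249, 133, 340]) cube([87, 1569, 16]);
translate([398, 133, 340]) cube([87, 1569, 16]);
translate([547, 133, 340]) cube([87, 1569, 16]);
translate([696, 133, 340]) cube([87, 1569, 16]);
translate([845, 133, 340]) cube([87, 1569, 16]);
translate([994, 133, 340]) cube([87, 1569, 16]);
translate([1143, 133, 340]) cube([87, 1569, 16]);
translate([1292, 133, 340]) cube([87, 1569, 16]);
translate([1441, 133, 340]) cube([87, 1569, 16]);
translate([1590, 133, 340]) cube([87, 1569, 16]);
translate([1739, 133, 340]) cube([87, 1569, 16]);
translate([1888, 133, 340]) cube([87, 1569, 16]);


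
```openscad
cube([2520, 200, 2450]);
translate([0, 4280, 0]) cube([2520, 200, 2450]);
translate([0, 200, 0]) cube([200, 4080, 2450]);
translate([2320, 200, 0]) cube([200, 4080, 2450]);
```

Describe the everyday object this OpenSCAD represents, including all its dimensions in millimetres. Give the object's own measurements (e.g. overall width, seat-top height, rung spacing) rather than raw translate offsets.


The wall frame of a small rectangular building: four walls, each 2450 mm tall and 200 mm thick, enclosing a footprint 2520 mm (x) by 4480 mm (y) outside-to-outside, with no floor or roof. The front and back walls (the −y and +y sides) span the full width; the two side walls fit between them.


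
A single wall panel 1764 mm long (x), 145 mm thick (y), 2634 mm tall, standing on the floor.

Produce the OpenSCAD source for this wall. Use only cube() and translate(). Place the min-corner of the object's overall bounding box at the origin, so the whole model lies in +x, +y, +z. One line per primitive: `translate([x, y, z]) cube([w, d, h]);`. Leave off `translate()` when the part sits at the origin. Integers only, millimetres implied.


cube([1764, 145, 2634]);


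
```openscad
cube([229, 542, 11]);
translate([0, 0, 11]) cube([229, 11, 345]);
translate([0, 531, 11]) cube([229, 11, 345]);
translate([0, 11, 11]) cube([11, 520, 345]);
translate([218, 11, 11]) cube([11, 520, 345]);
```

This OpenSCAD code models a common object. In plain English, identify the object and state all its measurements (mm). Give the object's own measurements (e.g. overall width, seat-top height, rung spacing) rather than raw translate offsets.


An open-topped rectangular box: outside dimensions 229×542×356 mm, with a uniform wall and base thickness of 11 mm. The base is a full 229×542 slab on the floor; four walls sit on top of the base. The front and back walls (the −y and +y sides) span the full width; the two side walls fit between them.


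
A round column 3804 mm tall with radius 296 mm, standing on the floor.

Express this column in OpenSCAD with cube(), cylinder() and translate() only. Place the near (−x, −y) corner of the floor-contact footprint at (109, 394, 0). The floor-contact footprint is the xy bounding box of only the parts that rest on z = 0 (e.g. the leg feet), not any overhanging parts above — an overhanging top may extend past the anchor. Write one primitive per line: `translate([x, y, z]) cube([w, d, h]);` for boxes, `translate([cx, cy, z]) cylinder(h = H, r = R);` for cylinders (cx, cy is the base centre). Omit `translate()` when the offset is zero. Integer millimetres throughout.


translate([405, 690, 0]) cylinder(h = 3804, r = 296);


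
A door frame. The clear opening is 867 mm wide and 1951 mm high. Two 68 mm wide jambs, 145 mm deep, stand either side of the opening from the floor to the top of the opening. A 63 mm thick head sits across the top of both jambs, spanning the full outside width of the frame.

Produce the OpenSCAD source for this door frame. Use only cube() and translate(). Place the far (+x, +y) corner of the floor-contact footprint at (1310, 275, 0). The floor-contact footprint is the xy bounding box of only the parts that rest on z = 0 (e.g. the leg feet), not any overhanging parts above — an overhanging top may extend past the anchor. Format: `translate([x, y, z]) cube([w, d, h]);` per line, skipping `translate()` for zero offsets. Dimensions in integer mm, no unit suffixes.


translate([307, 130, 0]) cube([68, 145, 1951]);
translate([1242, 130, 0]) cube([68, 145, 1951]);
translate([307, 130, 1951]) cube([1003, 145, 63]);


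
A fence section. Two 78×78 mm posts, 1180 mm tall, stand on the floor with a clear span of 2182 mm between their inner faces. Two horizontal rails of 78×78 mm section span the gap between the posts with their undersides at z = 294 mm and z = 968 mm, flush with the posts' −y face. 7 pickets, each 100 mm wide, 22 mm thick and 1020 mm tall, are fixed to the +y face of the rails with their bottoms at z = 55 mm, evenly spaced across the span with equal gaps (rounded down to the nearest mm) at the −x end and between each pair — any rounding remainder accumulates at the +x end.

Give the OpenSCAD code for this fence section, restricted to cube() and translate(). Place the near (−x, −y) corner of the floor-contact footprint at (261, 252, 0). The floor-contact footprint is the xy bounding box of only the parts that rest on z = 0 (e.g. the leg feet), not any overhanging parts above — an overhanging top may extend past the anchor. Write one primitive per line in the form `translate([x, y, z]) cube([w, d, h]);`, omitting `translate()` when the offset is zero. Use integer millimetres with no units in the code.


translate([261, 252, 0]) cube([78, 78, 1180]);
translate([2521, 252, 0]) cube([78, 78, 1180]);
translate([339, 252, 294]) cube([2182, 78, 78]);
translate([339, 252, 968]) cube([2182, 78, 78]);
translate([524, 330, 55]) cube([100, 22, 1020]);
translate([809, 330, 55]) cube([100, 22, 1020]);
translate([1094, 330, 55]) cube([100, 22, 1020]);
translate([1379, 330, 55]) cube([100, 22, 1020]);
translate([1664, 330, 55]) cube([100, 22, 1020]);
translate([1949, 330, 55]) cube([100, 22, 1020]);
translate([2234, 330, 55]) cube([100, 22, 1020]);


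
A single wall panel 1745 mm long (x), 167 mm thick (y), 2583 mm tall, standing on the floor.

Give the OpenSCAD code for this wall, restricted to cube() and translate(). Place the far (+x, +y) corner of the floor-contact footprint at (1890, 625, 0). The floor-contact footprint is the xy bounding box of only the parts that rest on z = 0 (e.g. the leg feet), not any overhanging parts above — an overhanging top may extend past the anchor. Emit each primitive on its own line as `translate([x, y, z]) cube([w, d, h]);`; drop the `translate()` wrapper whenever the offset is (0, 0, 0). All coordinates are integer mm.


translate([145, 458, 0]) cube([1745, 167, 2583]);


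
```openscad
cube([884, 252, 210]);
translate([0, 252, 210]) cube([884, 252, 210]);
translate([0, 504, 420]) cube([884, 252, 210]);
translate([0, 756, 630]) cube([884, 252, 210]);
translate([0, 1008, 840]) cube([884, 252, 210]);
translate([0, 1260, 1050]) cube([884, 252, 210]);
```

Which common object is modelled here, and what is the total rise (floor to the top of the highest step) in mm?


A staircase. The total rise is 1260 mm.

6 identical blocks, each offset up and back from the previous — a staircase. Each step is 210 mm tall and there are 6 of them, so the total rise is 6 × 210 = 1260 mm.


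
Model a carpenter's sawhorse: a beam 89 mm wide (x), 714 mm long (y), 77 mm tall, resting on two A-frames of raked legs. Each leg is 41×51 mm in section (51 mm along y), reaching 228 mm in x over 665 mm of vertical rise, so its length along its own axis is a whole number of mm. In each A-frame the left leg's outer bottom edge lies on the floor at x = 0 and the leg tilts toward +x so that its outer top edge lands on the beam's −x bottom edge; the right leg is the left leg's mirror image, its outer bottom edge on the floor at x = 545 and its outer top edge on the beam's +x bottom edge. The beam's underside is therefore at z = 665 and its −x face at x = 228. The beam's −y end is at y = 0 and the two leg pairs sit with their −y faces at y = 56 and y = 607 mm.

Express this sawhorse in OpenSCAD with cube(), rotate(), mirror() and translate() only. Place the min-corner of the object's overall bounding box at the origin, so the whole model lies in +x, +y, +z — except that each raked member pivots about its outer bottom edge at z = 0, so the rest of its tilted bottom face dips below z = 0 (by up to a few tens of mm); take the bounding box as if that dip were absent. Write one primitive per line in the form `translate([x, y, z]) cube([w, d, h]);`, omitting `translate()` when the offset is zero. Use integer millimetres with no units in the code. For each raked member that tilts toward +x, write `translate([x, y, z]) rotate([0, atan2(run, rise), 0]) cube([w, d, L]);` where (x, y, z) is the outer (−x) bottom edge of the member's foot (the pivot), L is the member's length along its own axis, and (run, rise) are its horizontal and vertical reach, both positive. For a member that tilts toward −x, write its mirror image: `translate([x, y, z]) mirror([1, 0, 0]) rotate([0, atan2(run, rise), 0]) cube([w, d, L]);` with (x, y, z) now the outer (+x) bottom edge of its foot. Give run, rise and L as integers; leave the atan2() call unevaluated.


translate([228, 0, 665]) cube([89, 714, 77]);
translate([0, 56, 0]) rotate([0, atan2(228, 665), 0]) cube([41, 51, 703]);
translate([545, 56, 0]) mirror([1, 0, 0]) rotate([0, atan2(228, 665), 0]) cube([41, 51, 703]);
translate([0, 607, 0]) rotate([0, atan2(228, 665), 0]) cube([41, 51, 703]);
translate([545, 607, 0]) mirror([1, 0, 0]) rotate([0, atan2(228, 665), 0]) cube([41, 51, 703]);


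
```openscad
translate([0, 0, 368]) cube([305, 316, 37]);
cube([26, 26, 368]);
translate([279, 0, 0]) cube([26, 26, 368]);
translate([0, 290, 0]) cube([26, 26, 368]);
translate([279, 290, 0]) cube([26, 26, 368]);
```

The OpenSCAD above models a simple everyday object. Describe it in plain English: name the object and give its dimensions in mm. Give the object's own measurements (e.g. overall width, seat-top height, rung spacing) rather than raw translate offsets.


A simple wooden stool: a rectangular seat 305 mm (x) by 316 mm (y), 37 mm thick, top face at z = 405 mm, on four square legs, each 26×26 mm in cross-section. The legs rest on z = 0, each flush with a corner of the seat.


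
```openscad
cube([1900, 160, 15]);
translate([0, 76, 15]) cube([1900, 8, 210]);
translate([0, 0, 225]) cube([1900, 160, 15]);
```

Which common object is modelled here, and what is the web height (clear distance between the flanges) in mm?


An I-beam. The web height is 210 mm.

Two wide flanges with a thin centred web — an I-beam. Overall 240 mm minus two 15 mm flanges gives a web of 240 − 2·15 = 210 mm.


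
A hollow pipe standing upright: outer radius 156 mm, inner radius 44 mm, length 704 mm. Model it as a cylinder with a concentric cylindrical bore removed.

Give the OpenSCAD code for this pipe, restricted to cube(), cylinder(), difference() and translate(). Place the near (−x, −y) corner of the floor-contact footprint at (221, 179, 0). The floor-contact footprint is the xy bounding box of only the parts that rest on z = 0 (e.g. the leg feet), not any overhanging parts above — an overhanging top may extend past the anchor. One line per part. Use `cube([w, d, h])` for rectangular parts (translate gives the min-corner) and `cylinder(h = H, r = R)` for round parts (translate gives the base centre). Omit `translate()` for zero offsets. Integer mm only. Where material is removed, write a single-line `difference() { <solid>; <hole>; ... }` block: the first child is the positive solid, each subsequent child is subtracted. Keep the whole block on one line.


difference() { translate([377, 335, 0]) cylinder(h = 704, r = 156); translate([377, 335, 0]) cylinder(h = 704, r = 44); }


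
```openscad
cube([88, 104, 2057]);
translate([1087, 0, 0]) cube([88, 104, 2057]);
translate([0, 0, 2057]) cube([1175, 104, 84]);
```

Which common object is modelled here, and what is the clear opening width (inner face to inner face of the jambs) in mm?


A door frame. The clear opening width is 999 mm.

Two 2057 mm tall posts with a header on top — a door frame. The left jamb is 88 mm wide at x = 0; the right jamb starts at x = 1087. The clear opening is 1087 − 88 = 999 mm.


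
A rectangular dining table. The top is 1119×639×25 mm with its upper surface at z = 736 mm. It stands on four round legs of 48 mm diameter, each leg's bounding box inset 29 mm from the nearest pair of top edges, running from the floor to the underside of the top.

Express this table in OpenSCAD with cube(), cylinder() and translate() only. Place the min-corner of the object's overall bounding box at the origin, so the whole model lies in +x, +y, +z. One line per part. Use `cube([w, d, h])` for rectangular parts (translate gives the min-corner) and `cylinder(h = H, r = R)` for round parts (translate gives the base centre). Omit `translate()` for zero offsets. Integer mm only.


translate([0, 0, 711]) cube([1119, 639, 25]);
translate([53, 53, 0]) cylinder(h = 711, r = 24);
translate([1066, 53, 0]) cylinder(h = 711, r = 24);
translate([53, 586, 0]) cylinder(h = 711, r = 24);
translate([1066, 586, 0]) cylinder(h = 711, r = 24);


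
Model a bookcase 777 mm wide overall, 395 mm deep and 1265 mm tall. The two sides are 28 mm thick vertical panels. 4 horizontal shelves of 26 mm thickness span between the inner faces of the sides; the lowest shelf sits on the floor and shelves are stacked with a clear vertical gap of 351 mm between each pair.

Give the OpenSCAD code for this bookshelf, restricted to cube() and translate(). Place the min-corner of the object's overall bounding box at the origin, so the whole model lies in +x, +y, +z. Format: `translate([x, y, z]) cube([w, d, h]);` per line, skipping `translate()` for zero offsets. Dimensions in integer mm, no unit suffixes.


cube([28, 395, 1265]);
translate([749, 0, 0]) cube([28, 395, 1265]);
translate([28, 0, 0]) cube([721, 395, 26]);
translate([28, 0, 377]) cube([721, 395, 26]);
translate([28, 0, 754]) cube([721, 395, 26]);
translate([28, 0, 1131]) cube([721, 395, 26]);


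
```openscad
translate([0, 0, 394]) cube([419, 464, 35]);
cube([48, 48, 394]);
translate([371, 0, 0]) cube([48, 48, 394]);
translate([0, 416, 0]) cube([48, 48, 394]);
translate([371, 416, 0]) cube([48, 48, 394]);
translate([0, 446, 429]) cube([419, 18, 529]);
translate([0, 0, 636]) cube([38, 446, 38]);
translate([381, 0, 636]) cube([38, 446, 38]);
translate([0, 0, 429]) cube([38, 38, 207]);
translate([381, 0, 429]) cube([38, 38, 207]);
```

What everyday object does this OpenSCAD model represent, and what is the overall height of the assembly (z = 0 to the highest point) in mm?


A chair. The overall height is 958 mm.

A slab on four corner posts with a tall panel at the back — a chair. The seat slab sits at z = 394 with thickness 35, and the 529 mm backrest starts at the seat top, so the overall height is 394 + 35 + 529 = 958 mm.


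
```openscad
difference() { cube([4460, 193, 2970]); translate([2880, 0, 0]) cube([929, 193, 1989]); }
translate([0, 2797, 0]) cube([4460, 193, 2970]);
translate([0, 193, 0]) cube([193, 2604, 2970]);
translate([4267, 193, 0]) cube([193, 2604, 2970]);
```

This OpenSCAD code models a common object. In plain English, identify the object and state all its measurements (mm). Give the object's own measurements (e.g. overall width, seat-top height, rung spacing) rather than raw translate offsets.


A single room: four walls, each 2970 mm tall and 193 mm thick, enclosing an outside footprint 4460×2990 mm (x × y), no floor or roof. The front and back walls (−y and +y sides) run the full x-width; the side walls fit between their inner faces. A door opening 929 mm wide and 1989 mm tall is cut through the front wall from the floor up, its −x edge 2880 mm from the wall's −x end.


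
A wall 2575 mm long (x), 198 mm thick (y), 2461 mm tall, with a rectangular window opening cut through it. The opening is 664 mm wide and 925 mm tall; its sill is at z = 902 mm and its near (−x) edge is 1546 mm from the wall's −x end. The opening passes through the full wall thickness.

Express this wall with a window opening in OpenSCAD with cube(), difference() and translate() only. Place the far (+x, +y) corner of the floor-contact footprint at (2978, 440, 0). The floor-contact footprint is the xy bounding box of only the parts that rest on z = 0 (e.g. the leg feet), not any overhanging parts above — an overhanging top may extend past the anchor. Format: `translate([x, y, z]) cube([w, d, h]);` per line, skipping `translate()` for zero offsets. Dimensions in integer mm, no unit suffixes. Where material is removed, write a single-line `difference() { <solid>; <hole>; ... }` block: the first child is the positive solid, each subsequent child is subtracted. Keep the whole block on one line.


difference() { translate([403, 242, 0]) cube([2575, 198, 2461]); translate([1949, 242, 902]) cube([664, 198, 925]); }


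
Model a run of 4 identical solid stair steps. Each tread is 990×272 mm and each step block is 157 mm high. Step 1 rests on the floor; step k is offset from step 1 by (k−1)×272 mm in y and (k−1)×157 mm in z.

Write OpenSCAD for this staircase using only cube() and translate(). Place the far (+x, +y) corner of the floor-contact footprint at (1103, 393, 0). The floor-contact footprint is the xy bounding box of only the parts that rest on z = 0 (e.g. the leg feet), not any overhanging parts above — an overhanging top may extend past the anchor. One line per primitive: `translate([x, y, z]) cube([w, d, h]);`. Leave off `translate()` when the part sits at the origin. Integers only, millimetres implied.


translate([113, 121, 0]) cube([990, 272, 157]);
translate([113, 393, 157]) cube([990, 272, 157]);
translate([113, 665, 314]) cube([990, 272, 157]);
translate([113, 937, 471]) cube([990, 272, 157]);


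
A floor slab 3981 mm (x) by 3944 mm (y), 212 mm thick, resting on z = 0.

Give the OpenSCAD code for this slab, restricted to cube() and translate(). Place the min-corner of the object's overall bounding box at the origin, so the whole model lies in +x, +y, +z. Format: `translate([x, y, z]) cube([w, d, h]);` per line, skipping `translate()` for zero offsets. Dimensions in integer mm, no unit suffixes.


cube([3981, 3944, 212]);


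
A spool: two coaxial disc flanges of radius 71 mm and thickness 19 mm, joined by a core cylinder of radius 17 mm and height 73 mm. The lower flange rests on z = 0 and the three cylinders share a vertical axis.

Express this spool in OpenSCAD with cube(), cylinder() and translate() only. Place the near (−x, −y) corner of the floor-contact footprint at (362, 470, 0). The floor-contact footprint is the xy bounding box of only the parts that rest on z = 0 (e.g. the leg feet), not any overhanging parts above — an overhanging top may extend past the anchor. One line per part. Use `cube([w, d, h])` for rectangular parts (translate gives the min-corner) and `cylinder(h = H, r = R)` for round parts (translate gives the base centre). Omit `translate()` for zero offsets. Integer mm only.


translate([433, 541, 0]) cylinder(h = 19, r = 71);
translate([433, 541, 19]) cylinder(h = 73, r = 17);
translate([433, 541, 92]) cylinder(h = 19, r = 71);


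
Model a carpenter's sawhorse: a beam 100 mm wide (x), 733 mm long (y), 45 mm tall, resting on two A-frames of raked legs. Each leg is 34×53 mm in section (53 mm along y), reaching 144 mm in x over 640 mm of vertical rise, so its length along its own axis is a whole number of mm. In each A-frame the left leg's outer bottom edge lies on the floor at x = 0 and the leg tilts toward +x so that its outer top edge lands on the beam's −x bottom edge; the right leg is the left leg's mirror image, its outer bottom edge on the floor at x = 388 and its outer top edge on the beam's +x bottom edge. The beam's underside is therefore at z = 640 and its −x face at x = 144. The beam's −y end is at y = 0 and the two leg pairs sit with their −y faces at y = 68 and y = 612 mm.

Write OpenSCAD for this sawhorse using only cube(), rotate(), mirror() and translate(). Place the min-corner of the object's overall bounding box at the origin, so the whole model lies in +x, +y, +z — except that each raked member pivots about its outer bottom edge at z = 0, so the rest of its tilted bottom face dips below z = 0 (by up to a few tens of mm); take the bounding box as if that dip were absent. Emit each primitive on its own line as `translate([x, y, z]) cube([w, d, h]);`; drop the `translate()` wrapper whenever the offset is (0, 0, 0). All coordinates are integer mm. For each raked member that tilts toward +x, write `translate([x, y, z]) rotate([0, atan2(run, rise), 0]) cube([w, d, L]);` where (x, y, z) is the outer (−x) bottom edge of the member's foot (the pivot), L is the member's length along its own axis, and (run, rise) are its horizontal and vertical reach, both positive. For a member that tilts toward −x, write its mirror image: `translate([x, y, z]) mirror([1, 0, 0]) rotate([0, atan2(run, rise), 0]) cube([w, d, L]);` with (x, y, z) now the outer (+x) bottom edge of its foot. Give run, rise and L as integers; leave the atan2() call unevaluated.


translate([144, 0, 640]) cube([100, 733, 45]);
translate([0, 68, 0]) rotate([0, atan2(144, 640), 0]) cube([34, 53, 656]);
translate([388, 68, 0]) mirror([1, 0, 0]) rotate([0, atan2(144, 640), 0]) cube([34, 53, 656]);
translate([0, 612, 0]) rotate([0, atan2(144, 640), 0]) cube([34, 53, 656]);
translate([388, 612, 0]) mirror([1, 0, 0]) rotate([0, atan2(144, 640), 0]) cube([34, 53, 656]);


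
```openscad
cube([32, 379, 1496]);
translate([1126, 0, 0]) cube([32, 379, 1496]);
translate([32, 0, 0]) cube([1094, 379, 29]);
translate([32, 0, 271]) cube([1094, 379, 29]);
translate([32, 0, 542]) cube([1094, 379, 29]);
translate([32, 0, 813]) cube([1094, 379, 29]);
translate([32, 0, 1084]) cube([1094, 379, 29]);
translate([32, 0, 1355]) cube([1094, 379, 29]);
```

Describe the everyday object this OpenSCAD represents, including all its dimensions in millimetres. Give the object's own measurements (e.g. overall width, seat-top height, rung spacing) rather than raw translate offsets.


An open bookshelf. Two side panels, each 32 mm thick, 379 mm deep and 1496 mm tall, stand 1158 mm apart (outside-to-outside). Between them sit 6 shelves, each 29 mm thick and 379 mm deep, spanning the full gap between the sides. The bottom shelf rests on the floor (its underside at z = 0) and the clear gap between one shelf's top and the next shelf's underside is 242 mm.


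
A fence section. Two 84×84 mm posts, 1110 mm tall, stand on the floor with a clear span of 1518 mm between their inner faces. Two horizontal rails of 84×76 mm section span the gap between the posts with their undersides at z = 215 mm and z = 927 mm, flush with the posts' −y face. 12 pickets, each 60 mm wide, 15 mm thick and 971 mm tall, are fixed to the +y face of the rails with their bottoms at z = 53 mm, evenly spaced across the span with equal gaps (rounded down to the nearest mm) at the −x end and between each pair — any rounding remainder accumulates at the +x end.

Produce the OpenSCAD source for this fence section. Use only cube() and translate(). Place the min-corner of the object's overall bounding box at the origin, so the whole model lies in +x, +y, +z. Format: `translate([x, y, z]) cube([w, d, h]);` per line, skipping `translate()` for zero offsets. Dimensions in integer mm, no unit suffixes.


cube([84, 84, 1110]);
translate([1602, 0, 0]) cube([84, 84, 1110]);
translate([84, 0, 215]) cube([1518, 84, 76]);
translate([84, 0, 927]) cube([1518, 84, 76]);
translate([145, 84, 53]) cube([60, 15, 971]);
translate([266, 84, 53]) cube([60, 15, 971]);
translate([387, 84, 53]) cube([60, 15, 971]);
translate([508, 84, 53]) cube([60, 15, 971]);
translate([629, 84, 53]) cube([60, 15, 971]);
translate([750, 84, 53]) cube([60, 15, 971]);
translate([871, 84, 53]) cube([60, 15, 971]);
translate([992, 84, 53]) cube([60, 15, 971]);
translate([1113, 84, 53]) cube([60, 15, 971]);
translate([1234, 84, 53]) cube([60, 15, 971]);
translate([1355, 84, 53]) cube([60, 15, 971]);
translate([1476, 84, 53]) cube([60, 15, 971]);


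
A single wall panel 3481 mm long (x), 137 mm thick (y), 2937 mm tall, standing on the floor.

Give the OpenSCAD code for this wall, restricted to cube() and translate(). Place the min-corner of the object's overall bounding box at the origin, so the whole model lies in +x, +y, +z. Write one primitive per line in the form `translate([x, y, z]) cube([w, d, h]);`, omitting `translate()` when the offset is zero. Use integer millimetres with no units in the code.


cube([3481, 137, 2937]);


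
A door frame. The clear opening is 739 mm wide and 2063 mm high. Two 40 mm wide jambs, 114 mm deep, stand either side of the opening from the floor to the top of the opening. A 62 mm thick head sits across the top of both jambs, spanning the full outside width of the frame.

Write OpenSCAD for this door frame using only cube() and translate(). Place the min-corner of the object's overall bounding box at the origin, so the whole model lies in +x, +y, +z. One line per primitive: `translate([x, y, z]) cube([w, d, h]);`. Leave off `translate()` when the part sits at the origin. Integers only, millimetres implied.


cube([40, 114, 2063]);
translate([779, 0, 0]) cube([40, 114, 2063]);
translate([0, 0, 2063]) cube([819, 114, 62]);


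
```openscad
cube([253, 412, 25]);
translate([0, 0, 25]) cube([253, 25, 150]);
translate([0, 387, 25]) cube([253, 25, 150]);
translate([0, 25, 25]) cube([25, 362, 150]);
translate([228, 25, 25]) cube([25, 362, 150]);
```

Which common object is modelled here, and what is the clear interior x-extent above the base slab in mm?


An open box. The internal width is 203 mm.

A 253×412 base slab with four walls standing on it — an open box. The base is 253 mm wide and the walls are 25 mm thick, so the internal width is 253 − 2 × 25 = 203 mm.


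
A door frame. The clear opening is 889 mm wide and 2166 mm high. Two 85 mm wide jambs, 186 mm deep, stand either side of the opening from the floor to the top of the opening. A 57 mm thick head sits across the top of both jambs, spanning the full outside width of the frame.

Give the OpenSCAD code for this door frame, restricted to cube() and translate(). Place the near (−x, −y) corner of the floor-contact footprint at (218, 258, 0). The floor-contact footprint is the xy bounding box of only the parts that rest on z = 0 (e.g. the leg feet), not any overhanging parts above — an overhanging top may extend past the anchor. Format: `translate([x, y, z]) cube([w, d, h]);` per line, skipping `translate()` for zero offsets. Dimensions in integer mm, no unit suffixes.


translate([218, 258, 0]) cube([85, 186, 2166]);
translate([1192, 258, 0]) cube([85, 186, 2166]);
translate([218, 258, 2166]) cube([1059, 186, 57]);


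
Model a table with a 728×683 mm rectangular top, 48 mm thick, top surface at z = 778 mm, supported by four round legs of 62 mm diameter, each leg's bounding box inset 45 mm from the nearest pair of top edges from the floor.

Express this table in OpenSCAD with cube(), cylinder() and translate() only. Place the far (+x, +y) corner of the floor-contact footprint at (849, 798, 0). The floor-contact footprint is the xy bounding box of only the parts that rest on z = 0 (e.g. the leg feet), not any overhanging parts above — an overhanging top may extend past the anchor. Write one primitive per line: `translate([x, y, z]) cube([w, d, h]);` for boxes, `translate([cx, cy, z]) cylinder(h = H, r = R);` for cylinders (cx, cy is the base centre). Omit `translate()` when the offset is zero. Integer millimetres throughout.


translate([166, 160, 730]) cube([728, 683, 48]);
translate([242, 236, 0]) cylinder(h = 730, r = 31);
translate([818, 236, 0]) cylinder(h = 730, r = 31);
translate([242, 767, 0]) cylinder(h = 730, r = 31);
translate([818, 767, 0]) cylinder(h = 730, r = 31);


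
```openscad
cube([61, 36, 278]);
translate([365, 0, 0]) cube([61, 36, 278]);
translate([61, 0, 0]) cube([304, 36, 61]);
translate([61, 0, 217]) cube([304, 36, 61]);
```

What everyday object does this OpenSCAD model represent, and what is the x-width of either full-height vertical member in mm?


A picture frame. The border width is 61 mm.

Four thin pieces enclosing a rectangular opening — a picture frame. The two full-height stiles are 278 mm tall; the top rail sits at z = 217 and is 61 mm tall, so the border above the opening is 278 − 217 = 61 mm, matching the stile x-width.


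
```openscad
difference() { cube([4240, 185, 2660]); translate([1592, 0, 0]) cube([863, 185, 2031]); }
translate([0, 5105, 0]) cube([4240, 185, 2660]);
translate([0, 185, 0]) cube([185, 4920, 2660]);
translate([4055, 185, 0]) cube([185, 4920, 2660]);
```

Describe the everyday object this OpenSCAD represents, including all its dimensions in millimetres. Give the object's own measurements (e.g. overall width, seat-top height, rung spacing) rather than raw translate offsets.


A single room: four walls, each 2660 mm tall and 185 mm thick, enclosing an outside footprint 4240×5290 mm (x × y), no floor or roof. The front and back walls (−y and +y sides) run the full x-width; the side walls fit between their inner faces. A door opening 863 mm wide and 2031 mm tall is cut through the front wall from the floor up, its −x edge 1592 mm from the wall's −x end.


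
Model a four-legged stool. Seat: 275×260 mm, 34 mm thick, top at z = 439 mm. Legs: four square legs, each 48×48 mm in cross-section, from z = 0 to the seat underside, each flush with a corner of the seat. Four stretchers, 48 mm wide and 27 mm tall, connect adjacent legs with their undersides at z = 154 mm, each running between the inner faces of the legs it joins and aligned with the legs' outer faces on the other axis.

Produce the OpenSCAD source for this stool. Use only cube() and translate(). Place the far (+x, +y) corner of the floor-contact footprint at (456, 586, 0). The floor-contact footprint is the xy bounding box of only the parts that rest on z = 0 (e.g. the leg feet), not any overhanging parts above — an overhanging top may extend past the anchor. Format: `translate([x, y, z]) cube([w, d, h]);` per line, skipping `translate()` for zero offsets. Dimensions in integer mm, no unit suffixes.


translate([181, 326, 405]) cube([275, 260, 34]);
translate([181, 326, 0]) cube([48, 48, 405]);
translate([408, 326, 0]) cube([48, 48, 405]);
translate([181, 538, 0]) cube([48, 48, 405]);
translate([408, 538, 0]) cube([48, 48, 405]);
translate([229, 326, 154]) cube([179, 48, 27]);
translate([229, 538, 154]) cube([179, 48, 27]);
translate([181, 374, 154]) cube([48, 164, 27]);
translate([408, 374, 154]) cube([48, 164, 27]);


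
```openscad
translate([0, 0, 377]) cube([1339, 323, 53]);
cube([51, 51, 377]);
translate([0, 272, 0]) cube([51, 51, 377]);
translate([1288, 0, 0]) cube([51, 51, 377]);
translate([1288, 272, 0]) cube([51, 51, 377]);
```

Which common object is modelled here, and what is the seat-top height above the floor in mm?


A bench. The seat-top height is 430 mm.

A long slab on four corner posts — a bench. The slab sits at z = 377 with thickness 53, so the top is 377 + 53 = 430 mm.


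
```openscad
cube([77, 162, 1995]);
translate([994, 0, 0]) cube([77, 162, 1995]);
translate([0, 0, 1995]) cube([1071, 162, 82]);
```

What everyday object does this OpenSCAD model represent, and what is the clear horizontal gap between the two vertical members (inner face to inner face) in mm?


A door frame. The clear opening width is 917 mm.

Two 1995 mm tall posts with a header on top — a door frame. The left jamb is 77 mm wide at x = 0; the right jamb starts at x = 994. The clear opening is 994 − 77 = 917 mm.


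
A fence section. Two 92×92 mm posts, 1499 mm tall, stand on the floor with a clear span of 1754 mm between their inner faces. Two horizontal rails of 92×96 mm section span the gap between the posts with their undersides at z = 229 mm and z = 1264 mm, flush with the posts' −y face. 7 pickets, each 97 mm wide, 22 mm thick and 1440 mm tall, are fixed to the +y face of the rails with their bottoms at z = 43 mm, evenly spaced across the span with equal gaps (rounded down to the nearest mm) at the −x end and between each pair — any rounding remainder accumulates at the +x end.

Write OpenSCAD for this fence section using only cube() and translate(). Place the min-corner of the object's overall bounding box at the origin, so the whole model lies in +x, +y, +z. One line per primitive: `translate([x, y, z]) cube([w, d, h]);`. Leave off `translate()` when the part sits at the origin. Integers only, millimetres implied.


cube([92, 92, 1499]);
translate([1846, 0, 0]) cube([92, 92, 1499]);
translate([92, 0, 229]) cube([1754, 92, 96]);
translate([92, 0, 1264]) cube([1754, 92, 96]);
translate([226, 92, 43]) cube([97, 22, 1440]);
translate([457, 92, 43]) cube([97, 22, 1440]);
translate([688, 92, 43]) cube([97, 22, 1440]);
translate([919, 92, 43]) cube([97, 22, 1440]);
translate([1150, 92, 43]) cube([97, 22, 1440]);
translate([1381, 92, 43]) cube([97, 22, 1440]);
translate([1612, 92, 43]) cube([97, 22, 1440]);


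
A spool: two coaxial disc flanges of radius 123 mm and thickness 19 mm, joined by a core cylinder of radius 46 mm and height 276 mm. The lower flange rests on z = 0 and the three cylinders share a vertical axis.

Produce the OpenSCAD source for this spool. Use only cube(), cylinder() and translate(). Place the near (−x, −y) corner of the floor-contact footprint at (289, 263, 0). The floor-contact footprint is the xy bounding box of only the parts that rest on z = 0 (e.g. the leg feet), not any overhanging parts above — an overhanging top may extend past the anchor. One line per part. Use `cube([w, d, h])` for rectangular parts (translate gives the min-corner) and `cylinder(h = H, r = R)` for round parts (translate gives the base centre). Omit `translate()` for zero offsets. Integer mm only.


translate([412, 386, 0]) cylinder(h = 19, r = 123);
translate([412, 386, 19]) cylinder(h = 276, r = 46);
translate([412, 386, 295]) cylinder(h = 19, r = 123);


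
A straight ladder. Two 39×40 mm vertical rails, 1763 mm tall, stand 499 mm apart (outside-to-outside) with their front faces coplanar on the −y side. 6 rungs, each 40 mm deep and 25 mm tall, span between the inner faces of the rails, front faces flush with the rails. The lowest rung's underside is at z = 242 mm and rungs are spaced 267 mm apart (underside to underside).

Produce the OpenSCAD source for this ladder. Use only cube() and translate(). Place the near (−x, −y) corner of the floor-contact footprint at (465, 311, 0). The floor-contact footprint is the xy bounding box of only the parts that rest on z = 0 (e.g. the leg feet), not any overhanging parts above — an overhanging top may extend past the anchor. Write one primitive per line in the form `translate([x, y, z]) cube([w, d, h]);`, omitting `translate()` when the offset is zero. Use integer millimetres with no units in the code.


translate([465, 311, 0]) cube([39, 40, 1763]);
translate([925, 311, 0]) cube([39, 40, 1763]);
translate([504, 311, 242]) cube([421, 40, 25]);
translate([504, 311, 509]) cube([421, 40, 25]);
translate([504, 311, 776]) cube([421, 40, 25]);
translate([504, 311, 1043]) cube([421, 40, 25]);
translate([504, 311, 1310]) cube([421, 40, 25]);
translate([504, 311, 1577]) cube([421, 40, 25]);


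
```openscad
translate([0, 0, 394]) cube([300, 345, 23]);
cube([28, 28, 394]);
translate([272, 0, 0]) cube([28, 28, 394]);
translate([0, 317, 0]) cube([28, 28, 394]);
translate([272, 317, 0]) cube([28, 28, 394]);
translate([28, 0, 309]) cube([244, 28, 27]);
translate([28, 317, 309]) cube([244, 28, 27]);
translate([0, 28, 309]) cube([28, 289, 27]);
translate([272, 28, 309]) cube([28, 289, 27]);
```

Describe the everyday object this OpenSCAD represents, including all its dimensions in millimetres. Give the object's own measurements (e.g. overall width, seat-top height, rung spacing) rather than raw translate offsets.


A simple wooden stool: a rectangular seat 300 mm (x) by 345 mm (y), 23 mm thick, top face at z = 417 mm, on four square legs, each 28×28 mm in cross-section. The legs rest on z = 0, each flush with a corner of the seat. Four stretchers, 28 mm wide and 27 mm tall, connect adjacent legs with their undersides at z = 309 mm, each running between the inner faces of the legs it joins and aligned with the legs' outer faces on the other axis.
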